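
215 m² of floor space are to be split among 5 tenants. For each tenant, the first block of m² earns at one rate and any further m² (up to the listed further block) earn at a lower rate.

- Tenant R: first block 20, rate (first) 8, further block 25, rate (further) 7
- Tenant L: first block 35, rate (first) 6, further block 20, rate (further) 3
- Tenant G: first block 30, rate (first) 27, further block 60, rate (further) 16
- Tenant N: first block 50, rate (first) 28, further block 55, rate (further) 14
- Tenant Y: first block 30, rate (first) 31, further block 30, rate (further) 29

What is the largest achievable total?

5180

Order all 10 blocks by rate: Tenant Y/T1 31 > Tenant Y/T2 29 > Tenant N/T1 28 > Tenant G/T1 27 > Tenant G/T2 16 > Tenant N/T2 14 > Tenant R/T1 8 > Tenant R/T2 7 > Tenant L/T1 6 > Tenant L/T2 3.
Tenant Y T1 at 31: fill all 30 — 185 left.
Tenant Y T2 at 29: fill all 30 — 155 left.
Fill Tenant N T1 block (50 at 28) — 105 left.
Fill Tenant G T1 block (30 at 27) — 75 left.
Tenant G/T2 (16): +60 — 15 left.
Tenant N/T2: +15 of 55 at 14; pool empty.
Total = 31×30 + 29×30 + 28×50 + 27×30 + 16×60 + 14×15 = 5180.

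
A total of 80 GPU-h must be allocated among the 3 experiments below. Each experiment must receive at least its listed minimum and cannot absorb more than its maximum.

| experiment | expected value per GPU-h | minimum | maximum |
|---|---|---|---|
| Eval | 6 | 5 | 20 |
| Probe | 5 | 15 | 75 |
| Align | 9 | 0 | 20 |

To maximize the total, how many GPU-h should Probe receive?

40

Meeting every minimum uses 5+15+0 = 20 GPU-h, leaving 60.
Rank by expected value per GPU-h: Align 9 > Eval 6 > Probe 5.
Align takes 20 more to reach its cap of 20 ; 40 left.
Eval: +15 to 20 (cap) ; 25 left.
Probe: +25 (room for 60) → 40. Pool exhausted.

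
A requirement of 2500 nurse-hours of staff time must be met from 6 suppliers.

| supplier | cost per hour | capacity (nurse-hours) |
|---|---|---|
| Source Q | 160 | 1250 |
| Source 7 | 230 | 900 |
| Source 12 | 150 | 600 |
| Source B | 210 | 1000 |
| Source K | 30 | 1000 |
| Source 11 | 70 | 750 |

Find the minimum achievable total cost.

196500

Fill from the cheapest supplier first.
Source K at 30: take all 1000 nurse-hours ; 1500 still needed.
Source 11 at 70: take all 750 nurse-hours ; 750 still needed.
Source 12 at 150: take all 600 nurse-hours ; 150 still needed.
Source Q (160): take the remaining 150 ; done.
Source B, Source 7: unused.
Cost = 1000×30 + 750×70 + 600×150 + 150×160 = 196500.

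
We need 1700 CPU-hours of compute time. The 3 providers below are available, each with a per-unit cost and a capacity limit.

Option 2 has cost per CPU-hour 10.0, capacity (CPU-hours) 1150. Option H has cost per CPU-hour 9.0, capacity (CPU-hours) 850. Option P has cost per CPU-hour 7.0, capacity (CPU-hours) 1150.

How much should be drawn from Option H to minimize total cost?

550

Use providers in increasing cost order.
Take 1150 from Option P at 7.0 ; need 550 more.
Option H at 9.0: take 550 of its 850 ; requirement met.
Option 2: unused.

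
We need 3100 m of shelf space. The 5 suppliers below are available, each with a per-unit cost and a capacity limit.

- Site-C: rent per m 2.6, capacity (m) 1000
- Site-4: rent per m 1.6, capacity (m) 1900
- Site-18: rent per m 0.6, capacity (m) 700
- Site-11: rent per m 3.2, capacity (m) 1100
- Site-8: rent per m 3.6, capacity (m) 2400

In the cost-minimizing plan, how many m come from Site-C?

500

Use suppliers in increasing cost order.
Site-18 (0.6): use full 700 → 2400 m to go.
Site-4 (1.6): use full 1900 → 500 m to go.
Site-C at 2.6: take 500 of its 1000 → requirement met.
Site-11, Site-8: unused.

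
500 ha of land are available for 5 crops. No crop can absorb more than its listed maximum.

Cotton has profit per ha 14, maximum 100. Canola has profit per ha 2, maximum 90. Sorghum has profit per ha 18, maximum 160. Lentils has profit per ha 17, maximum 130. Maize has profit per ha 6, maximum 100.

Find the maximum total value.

Highest profit per ha first: Sorghum 18 > Lentils 17 > Cotton 14 > Maize 6 > Canola 2.
Sorghum: +160 to 160 (cap) ; 340 left.
Lentils: +130 to 130 (cap) ; 210 left.
Give Cotton 100 to hit its cap of 100 ; 110 left.
Give Maize 100 to hit its cap of 100 ; 10 left.
Canola: +10 (room for 90) → 10. Pool exhausted.
Total = 14×100 + 2×10 + 18×160 + 17×130 + 6×100 = 7110.

7110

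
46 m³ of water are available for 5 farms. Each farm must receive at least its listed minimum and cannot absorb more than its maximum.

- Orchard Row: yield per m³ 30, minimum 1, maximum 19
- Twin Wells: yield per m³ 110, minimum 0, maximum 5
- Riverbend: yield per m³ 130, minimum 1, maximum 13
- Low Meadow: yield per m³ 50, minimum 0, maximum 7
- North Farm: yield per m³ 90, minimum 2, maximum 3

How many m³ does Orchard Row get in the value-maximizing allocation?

18

Meeting every minimum uses 1+0+1+0+2 = 4 m³, leaving 42.
Rank by yield per m³: Riverbend 130 > Twin Wells 110 > North Farm 90 > Low Meadow 50 > Orchard Row 30.
Riverbend: +12 to 13 (cap) — 30 left.
Twin Wells: +5 to 5 (cap) — 25 left.
North Farm: +1 to 3 (cap) — 24 left.
Low Meadow: +7 to 7 (cap) — 17 left.
Orchard Row has room for 18 more but only 17 remain, so it gets 18.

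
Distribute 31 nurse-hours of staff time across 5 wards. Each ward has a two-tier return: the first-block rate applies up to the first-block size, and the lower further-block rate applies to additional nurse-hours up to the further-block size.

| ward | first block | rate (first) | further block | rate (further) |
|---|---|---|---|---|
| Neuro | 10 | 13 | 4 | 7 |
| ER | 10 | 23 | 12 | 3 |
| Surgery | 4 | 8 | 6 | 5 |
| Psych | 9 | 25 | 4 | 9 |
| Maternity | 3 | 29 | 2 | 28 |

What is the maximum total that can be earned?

689

Treat each block as its own option and order by rate: Maternity/tier1 29 > Maternity/tier2 28 > Psych/tier1 25 > ER/tier1 23 > Neuro/tier1 13 > Psych/tier2 9 > Surgery/tier1 8 > Neuro/tier2 7 > Surgery/tier2 5 > ER/tier2 3.
Maternity tier1 at 29: fill all 3 ; 28 left.
Fill Maternity tier2 block (2 at 28) ; 26 left.
Psych tier1 at 25: fill all 9 ; 17 left.
Fill ER tier1 block (10 at 23) ; 7 left.
Neuro tier1 at 13: only 7 left, fill 7.
Total = 29×3 + 28×2 + 25×9 + 23×10 + 13×7 = 689.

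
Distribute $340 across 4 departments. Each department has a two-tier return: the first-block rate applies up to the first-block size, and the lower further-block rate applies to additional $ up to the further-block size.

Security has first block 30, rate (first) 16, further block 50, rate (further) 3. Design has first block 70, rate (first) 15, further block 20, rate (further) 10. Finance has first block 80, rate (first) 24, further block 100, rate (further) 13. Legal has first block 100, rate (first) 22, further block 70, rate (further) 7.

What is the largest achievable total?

Order all 8 blocks by rate: Finance/tier1 24 > Legal/tier1 22 > Security/tier1 16 > Design/tier1 15 > Finance/tier2 13 > Design/tier2 10 > Legal/tier2 7 > Security/tier2 3.
Finance/tier1 (24): +80 — 260 left.
Fill Legal tier1 block (100 at 22) — 160 left.
Security/tier1 (16): +30 — 130 left.
Design tier1 at 15: fill all 70 — 60 left.
Finance tier2 at 13: only 60 left, fill 60.
Total = 24×80 + 22×100 + 16×30 + 15×70 + 13×60 = 6430.

6430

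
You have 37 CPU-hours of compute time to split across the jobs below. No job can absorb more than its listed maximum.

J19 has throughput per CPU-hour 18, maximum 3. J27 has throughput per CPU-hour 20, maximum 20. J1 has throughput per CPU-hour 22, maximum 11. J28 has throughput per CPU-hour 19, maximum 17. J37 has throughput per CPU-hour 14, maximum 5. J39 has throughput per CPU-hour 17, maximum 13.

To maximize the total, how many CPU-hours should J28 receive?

Rank by throughput per CPU-hour: J1 22 > J27 20 > J28 19 > J19 18 > J39 17 > J37 14.
Give J1 11 to hit its cap of 11 — 26 left.
Give J27 20 to hit its cap of 20 — 6 left.
J28 has room for 17 but only 6 remain, so it gets 6.

6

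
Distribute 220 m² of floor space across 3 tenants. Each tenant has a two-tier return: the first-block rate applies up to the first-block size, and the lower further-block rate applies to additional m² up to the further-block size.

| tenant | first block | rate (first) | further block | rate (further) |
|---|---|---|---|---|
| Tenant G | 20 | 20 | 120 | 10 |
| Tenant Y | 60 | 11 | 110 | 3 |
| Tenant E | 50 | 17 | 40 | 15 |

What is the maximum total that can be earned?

Order all 6 blocks by rate: Tenant G/T1 20 > Tenant E/T1 17 > Tenant E/T2 15 > Tenant Y/T1 11 > Tenant G/T2 10 > Tenant Y/T2 3.
Tenant G/T1 (20): +20 — 200 left.
Fill Tenant E T1 block (50 at 17) — 150 left.
Fill Tenant E T2 block (40 at 15) — 110 left.
Fill Tenant Y T1 block (60 at 11) — 50 left.
Tenant G T2 at 10: only 50 left, fill 50.
Total = 20×20 + 17×50 + 15×40 + 11×60 + 10×50 = 3010.

3010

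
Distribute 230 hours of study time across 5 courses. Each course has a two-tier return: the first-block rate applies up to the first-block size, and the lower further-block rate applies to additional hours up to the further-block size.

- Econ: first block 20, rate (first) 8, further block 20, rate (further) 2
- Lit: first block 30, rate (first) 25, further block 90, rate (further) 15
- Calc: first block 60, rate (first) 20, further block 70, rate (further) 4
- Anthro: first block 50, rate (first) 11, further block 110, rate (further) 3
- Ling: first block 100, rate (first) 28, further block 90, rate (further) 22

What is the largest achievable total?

5730

Order all 10 blocks by rate: Ling/first 28 > Lit/first 25 > Ling/second 22 > Calc/first 20 > Lit/second 15 > Anthro/first 11 > Econ/first 8 > Calc/second 4 > Anthro/second 3 > Econ/second 2.
Ling first at 28: fill all 100 → 130 left.
Lit/first (25): +30 → 100 left.
Ling/second (22): +90 → 10 left.
10 remain; put them into Calc first at 20.
Total = 28×100 + 25×30 + 22×90 + 20×10 = 5730.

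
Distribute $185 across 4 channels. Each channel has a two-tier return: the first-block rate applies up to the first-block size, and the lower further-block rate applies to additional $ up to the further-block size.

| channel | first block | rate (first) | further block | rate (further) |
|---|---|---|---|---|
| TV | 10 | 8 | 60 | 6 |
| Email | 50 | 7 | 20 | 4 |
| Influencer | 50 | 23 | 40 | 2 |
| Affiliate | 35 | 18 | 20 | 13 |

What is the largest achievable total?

Treat each block as its own option and order by rate: Influencer/T1 23 > Affiliate/T1 18 > Affiliate/T2 13 > TV/T1 8 > Email/T1 7 > TV/T2 6 > Email/T2 4 > Influencer/T2 2.
Fill Influencer T1 block (50 at 23) ; 135 left.
Fill Affiliate T1 block (35 at 18) ; 100 left.
Affiliate T2 at 13: fill all 20 ; 80 left.
TV/T1 (8): +10 ; 70 left.
Email/T1 (7): +50 ; 20 left.
TV/T2: +20 of 60 at 6; pool empty.
Total = 23×50 + 18×35 + 13×20 + 8×10 + 7×50 + 6×20 = 2590.

2590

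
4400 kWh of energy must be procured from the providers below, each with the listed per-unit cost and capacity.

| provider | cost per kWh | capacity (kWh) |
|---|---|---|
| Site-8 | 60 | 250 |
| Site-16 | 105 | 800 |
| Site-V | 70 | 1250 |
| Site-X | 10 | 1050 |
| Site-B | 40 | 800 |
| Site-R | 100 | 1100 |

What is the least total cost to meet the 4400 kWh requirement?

Cheapest first:
Site-X (10): use full 1050 ; 3350 kWh to go.
Site-B (40): use full 800 ; 2550 kWh to go.
Site-8 (60): use full 250 ; 2300 kWh to go.
Site-V (70): use full 1250 ; 1050 kWh to go.
Site-R (100): take the remaining 1050 ; done.
Site-16: unused.
Cost = 1050×10 + 800×40 + 250×60 + 1250×70 + 1050×100 = 250000.

250000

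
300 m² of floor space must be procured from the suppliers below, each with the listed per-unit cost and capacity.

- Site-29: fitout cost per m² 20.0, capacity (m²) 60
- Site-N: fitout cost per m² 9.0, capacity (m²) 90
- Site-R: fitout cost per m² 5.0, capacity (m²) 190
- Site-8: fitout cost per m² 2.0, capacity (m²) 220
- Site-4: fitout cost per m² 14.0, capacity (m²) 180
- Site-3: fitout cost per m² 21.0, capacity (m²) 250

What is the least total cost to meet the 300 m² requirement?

Cheapest first:
Take 220 from Site-8 at 2.0 ; need 80 more.
Site-R at 5.0: take 80 of its 190 ; requirement met.
Site-N, Site-4, Site-29, Site-3: unused.
Cost = 220×2.0 + 80×5.0 = 840.

840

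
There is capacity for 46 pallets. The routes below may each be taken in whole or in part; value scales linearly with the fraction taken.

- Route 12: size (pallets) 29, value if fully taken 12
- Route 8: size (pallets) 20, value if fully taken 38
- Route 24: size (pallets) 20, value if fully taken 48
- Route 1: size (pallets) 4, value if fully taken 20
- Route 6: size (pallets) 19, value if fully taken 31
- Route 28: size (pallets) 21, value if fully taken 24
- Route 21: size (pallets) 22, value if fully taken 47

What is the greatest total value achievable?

115

Sort by value density: Route 1 20/4≈5, Route 24 48/20≈2.4, Route 21 47/22≈2.14, Route 8 38/20≈1.9, Route 6 31/19≈1.63, Route 28 24/21≈1.14, Route 12 12/29≈0.414.
Route 1: take in full, 4 pallets for value 20 ; 42 left.
All 20 pallets of Route 24 fit (value 48) ; 22 remain.
All 22 pallets of Route 21 fit (value 47) ; 0 remain.
Total value = 115.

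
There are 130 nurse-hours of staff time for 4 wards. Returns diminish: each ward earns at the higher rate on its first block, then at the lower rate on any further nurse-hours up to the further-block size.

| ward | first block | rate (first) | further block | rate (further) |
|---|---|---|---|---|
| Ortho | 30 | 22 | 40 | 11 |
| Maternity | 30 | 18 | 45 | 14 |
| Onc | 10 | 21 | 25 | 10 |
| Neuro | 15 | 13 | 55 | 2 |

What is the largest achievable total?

2235

Order all 8 blocks by rate: Ortho/tier1 22 > Onc/tier1 21 > Maternity/tier1 18 > Maternity/tier2 14 > Neuro/tier1 13 > Ortho/tier2 11 > Onc/tier2 10 > Neuro/tier2 2.
Ortho/tier1 (22): +30 ; 100 left.
Fill Onc tier1 block (10 at 21) ; 90 left.
Fill Maternity tier1 block (30 at 18) ; 60 left.
Maternity/tier2 (14): +45 ; 15 left.
Fill Neuro tier1 block (15 at 13) ; 0 left.
Total = 22×30 + 21×10 + 18×30 + 14×45 + 13×15 = 2235.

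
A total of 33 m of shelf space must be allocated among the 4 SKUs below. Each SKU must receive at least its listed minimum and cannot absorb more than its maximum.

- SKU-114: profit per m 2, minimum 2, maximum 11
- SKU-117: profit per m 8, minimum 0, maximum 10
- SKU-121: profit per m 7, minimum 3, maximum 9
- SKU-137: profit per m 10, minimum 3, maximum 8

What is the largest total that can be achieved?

Meeting every minimum uses 2+0+3+3 = 8 m, leaving 25.
Rank by profit per m: SKU-137 10 > SKU-117 8 > SKU-121 7 > SKU-114 2.
Give SKU-137 5 more to hit its cap of 8 ; 20 left.
Give SKU-117 10 more to hit its cap of 10 ; 10 left.
Give SKU-121 6 more to hit its cap of 9 ; 4 left.
Only 4 left; SKU-114 takes them to reach 6.
Total = 2×6 + 8×10 + 7×9 + 10×8 = 235.

235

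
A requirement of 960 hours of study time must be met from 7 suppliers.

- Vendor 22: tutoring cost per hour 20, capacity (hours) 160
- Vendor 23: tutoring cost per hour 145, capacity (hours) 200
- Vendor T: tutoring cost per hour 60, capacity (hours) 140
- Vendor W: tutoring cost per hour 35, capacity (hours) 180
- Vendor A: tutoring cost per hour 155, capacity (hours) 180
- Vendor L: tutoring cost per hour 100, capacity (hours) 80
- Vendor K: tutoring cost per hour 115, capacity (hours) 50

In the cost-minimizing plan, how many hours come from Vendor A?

150

Fill from the cheapest supplier first.
Vendor 22 at 20: take all 160 hours ; 800 still needed.
Vendor W at 35: take all 180 hours ; 620 still needed.
Vendor T (60): use full 140 ; 480 hours to go.
Vendor L at 100: take all 80 hours ; 400 still needed.
Take 50 from Vendor K at 115 ; need 350 more.
Take 200 from Vendor 23 at 145 ; need 150 more.
Take 150 from Vendor A at 155 to finish.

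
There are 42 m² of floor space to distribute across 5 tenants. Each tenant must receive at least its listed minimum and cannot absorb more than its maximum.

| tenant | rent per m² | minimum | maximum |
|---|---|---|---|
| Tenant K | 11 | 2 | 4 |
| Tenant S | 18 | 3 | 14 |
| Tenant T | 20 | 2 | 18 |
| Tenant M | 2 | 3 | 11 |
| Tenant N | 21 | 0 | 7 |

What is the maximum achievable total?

Meeting every minimum uses 2+3+2+3+0 = 10 m², leaving 32.
Order the tenants by rent per m²: Tenant N 21 > Tenant T 20 > Tenant S 18 > Tenant K 11 > Tenant M 2.
Tenant N: +7 to 7 (cap) ; 25 left.
Tenant T: +16 to 18 (cap) ; 9 left.
Tenant S: +9 (room for 11) → 12. Pool exhausted.
Total = 11×2 + 18×12 + 20×18 + 2×3 + 21×7 = 751.

751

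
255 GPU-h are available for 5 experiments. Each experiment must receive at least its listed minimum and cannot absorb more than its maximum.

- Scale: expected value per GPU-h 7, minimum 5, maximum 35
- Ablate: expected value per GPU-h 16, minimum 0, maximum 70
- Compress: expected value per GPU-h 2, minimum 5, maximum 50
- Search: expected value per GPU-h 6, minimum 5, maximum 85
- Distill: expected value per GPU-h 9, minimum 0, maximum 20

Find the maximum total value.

Meeting every minimum uses 5+0+5+5+0 = 15 GPU-h, leaving 240.
Highest expected value per GPU-h first: Ablate 16 > Distill 9 > Scale 7 > Search 6 > Compress 2.
Ablate: +70 to 70 (cap) ; 170 left.
Distill takes 20 more to reach its cap of 20 ; 150 left.
Give Scale 30 more to hit its cap of 35 ; 120 left.
Search: +80 to 85 (cap) ; 40 left.
Compress has room for 45 more but only 40 remain, so it gets 45.
Total = 7×35 + 16×70 + 2×45 + 6×85 + 9×20 = 2145.

2145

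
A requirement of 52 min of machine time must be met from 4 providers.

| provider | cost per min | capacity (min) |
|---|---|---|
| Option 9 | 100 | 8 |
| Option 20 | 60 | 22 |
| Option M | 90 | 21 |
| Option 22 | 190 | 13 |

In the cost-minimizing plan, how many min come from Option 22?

1

Cheapest first:
Take 22 from Option 20 at 60 — need 30 more.
Take 21 from Option M at 90 — need 9 more.
Option 9 (100): use full 8 — 1 min to go.
Option 22 at 190: take 1 of its 13 — requirement met.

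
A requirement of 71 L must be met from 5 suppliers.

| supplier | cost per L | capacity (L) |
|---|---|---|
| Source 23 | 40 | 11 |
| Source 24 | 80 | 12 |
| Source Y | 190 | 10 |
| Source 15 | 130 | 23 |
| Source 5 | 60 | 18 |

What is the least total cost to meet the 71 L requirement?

Fill from the cheapest supplier first.
Source 23 at 40: take all 11 L — 60 still needed.
Source 5 at 60: take all 18 L — 42 still needed.
Source 24 (80): use full 12 — 30 L to go.
Source 15 (130): use full 23 — 7 L to go.
Take 7 from Source Y at 190 to finish.
Cost = 11×40 + 18×60 + 12×80 + 23×130 + 7×190 = 6800.

6800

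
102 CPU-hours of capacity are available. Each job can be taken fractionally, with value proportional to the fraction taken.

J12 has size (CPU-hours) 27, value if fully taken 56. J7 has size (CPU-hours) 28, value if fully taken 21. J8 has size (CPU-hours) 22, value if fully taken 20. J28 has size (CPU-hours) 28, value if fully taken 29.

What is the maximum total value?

Rank by value-to-size ratio: J12 56/27≈2.07, J28 29/28≈1.04, J8 20/22≈0.909, J7 21/28≈0.75.
J12: take in full, 27 CPU-hours for value 56 → 75 left.
Take all of J28 (28 CPU-hours, value 29) → 47 CPU-hours left.
Take all of J8 (22 CPU-hours, value 20) → 25 CPU-hours left.
Only 25 CPU-hours remain; take 25/28 of J7 for value 21×25/28 = 18.75.
Total value = 123.75.

123.75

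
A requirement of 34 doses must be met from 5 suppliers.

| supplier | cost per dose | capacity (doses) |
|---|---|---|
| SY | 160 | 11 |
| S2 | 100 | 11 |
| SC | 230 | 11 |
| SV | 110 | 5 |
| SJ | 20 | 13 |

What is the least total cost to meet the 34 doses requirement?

Use suppliers in increasing cost order.
SJ at 20: take all 13 doses → 21 still needed.
S2 (100): use full 11 → 10 doses to go.
SV at 110: take all 5 doses → 5 still needed.
SY (160): take the remaining 5 → done.
SC: unused.
Cost = 13×20 + 11×100 + 5×110 + 5×160 = 2710.

2710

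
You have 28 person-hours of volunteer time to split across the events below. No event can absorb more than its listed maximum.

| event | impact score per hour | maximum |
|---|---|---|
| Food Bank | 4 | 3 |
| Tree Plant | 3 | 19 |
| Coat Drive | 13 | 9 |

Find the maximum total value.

177

Rank by impact score per hour: Coat Drive 13 > Food Bank 4 > Tree Plant 3.
Coat Drive takes 9 to reach its cap of 9 ; 19 left.
Give Food Bank 3 to hit its cap of 3 ; 16 left.
Tree Plant: +16 (room for 19) → 16. Pool exhausted.
Total = 4×3 + 3×16 + 13×9 = 177.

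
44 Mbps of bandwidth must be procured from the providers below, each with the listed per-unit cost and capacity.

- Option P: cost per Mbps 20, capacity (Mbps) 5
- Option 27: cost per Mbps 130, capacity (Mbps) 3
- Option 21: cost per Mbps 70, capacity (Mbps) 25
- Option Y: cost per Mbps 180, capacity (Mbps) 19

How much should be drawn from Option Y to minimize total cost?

11

Fill from the cheapest provider first.
Take 5 from Option P at 20 → need 39 more.
Option 21 at 70: take all 25 Mbps → 14 still needed.
Take 3 from Option 27 at 130 → need 11 more.
Take 11 from Option Y at 180 to finish.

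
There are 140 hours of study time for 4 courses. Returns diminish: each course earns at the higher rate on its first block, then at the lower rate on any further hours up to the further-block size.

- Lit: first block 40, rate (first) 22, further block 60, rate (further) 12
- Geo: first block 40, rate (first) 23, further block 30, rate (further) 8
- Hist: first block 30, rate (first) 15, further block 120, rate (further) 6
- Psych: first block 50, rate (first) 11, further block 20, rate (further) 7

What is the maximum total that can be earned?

2610

Order all 8 blocks by rate: Geo/first 23 > Lit/first 22 > Hist/first 15 > Lit/second 12 > Psych/first 11 > Geo/second 8 > Psych/second 7 > Hist/second 6.
Fill Geo first block (40 at 23) ; 100 left.
Lit first at 22: fill all 40 ; 60 left.
Fill Hist first block (30 at 15) ; 30 left.
30 remain; put them into Lit second at 12.
Total = 23×40 + 22×40 + 15×30 + 12×30 = 2610.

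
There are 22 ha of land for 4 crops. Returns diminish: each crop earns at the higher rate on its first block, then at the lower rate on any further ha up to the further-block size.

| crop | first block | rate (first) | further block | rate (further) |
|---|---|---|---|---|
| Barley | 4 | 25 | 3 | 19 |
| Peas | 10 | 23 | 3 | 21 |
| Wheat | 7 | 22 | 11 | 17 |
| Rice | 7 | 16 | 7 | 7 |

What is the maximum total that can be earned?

505

Treat each block as its own option and order by rate: Barley/first 25 > Peas/first 23 > Wheat/first 22 > Peas/second 21 > Barley/second 19 > Wheat/second 17 > Rice/first 16 > Rice/second 7.
Barley/first (25): +4 — 18 left.
Peas first at 23: fill all 10 — 8 left.
Fill Wheat first block (7 at 22) — 1 left.
1 remain; put them into Peas second at 21.
Total = 25×4 + 23×10 + 22×7 + 21×1 = 505.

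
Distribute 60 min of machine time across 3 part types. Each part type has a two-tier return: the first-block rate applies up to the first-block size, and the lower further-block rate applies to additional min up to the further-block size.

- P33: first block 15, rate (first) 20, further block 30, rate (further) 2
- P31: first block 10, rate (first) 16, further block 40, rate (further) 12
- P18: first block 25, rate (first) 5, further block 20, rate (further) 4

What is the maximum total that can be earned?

880

Treat each block as its own option and order by rate: P33/tier1 20 > P31/tier1 16 > P31/tier2 12 > P18/tier1 5 > P18/tier2 4 > P33/tier2 2.
P33/tier1 (20): +15 ; 45 left.
P31 tier1 at 16: fill all 10 ; 35 left.
35 remain; put them into P31 tier2 at 12.
Total = 20×15 + 16×10 + 12×35 = 880.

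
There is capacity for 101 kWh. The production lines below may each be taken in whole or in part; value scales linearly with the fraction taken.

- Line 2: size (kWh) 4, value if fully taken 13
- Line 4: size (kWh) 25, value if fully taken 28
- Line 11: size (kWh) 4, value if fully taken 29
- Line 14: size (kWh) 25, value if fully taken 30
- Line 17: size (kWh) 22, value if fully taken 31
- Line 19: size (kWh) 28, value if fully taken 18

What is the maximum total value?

144.5

Rank by value-to-size ratio: Line 11 29/4≈7.25, Line 2 13/4≈3.25, Line 17 31/22≈1.41, Line 14 30/25≈1.2, Line 4 28/25≈1.12, Line 19 18/28≈0.643.
Take all of Line 11 (4 kWh, value 29) — 97 kWh left.
All 4 kWh of Line 2 fit (value 13) — 93 remain.
Take all of Line 17 (22 kWh, value 31) — 71 kWh left.
Take all of Line 14 (25 kWh, value 30) — 46 kWh left.
Take all of Line 4 (25 kWh, value 28) — 21 kWh left.
21 kWh left: a 21/28 share of Line 19 gives 18×21/28 = 13.5.
Total value = 144.5.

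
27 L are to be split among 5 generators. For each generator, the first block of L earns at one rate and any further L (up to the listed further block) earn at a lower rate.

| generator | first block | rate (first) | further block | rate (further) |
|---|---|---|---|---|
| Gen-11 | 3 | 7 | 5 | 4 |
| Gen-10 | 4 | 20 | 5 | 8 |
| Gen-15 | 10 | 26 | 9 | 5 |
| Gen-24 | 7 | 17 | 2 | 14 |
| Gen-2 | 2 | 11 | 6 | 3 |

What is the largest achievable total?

525

Order all 10 blocks by rate: Gen-15/tier1 26 > Gen-10/tier1 20 > Gen-24/tier1 17 > Gen-24/tier2 14 > Gen-2/tier1 11 > Gen-10/tier2 8 > Gen-11/tier1 7 > Gen-15/tier2 5 > Gen-11/tier2 4 > Gen-2/tier2 3.
Fill Gen-15 tier1 block (10 at 26) — 17 left.
Gen-10/tier1 (20): +4 — 13 left.
Gen-24 tier1 at 17: fill all 7 — 6 left.
Fill Gen-24 tier2 block (2 at 14) — 4 left.
Gen-2 tier1 at 11: fill all 2 — 2 left.
Gen-10 tier2 at 8: only 2 left, fill 2.
Total = 26×10 + 20×4 + 17×7 + 14×2 + 11×2 + 8×2 = 525.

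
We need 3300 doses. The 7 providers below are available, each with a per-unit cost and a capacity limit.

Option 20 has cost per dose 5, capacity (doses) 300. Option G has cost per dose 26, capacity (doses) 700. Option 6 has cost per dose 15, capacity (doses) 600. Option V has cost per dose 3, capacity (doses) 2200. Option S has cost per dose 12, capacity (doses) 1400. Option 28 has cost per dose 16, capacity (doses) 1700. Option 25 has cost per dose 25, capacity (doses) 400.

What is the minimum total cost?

17700

Cheapest first:
Option V at 3: take all 2200 doses ; 1100 still needed.
Option 20 (5): use full 300 ; 800 doses to go.
Option S at 12: take 800 of its 1400 ; requirement met.
Option 6, Option 28, Option 25, Option G: unused.
Cost = 2200×3 + 300×5 + 800×12 = 17700.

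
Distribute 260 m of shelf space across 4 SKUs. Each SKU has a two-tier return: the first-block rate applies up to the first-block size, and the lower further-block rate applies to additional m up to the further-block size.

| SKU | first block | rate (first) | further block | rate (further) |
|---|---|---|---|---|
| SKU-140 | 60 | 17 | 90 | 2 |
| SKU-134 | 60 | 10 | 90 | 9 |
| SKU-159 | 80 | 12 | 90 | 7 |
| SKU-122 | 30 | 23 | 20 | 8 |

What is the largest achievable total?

3540

Treat each block as its own option and order by rate: SKU-122/first 23 > SKU-140/first 17 > SKU-159/first 12 > SKU-134/first 10 > SKU-134/second 9 > SKU-122/second 8 > SKU-159/second 7 > SKU-140/second 2.
Fill SKU-122 first block (30 at 23) ; 230 left.
SKU-140 first at 17: fill all 60 ; 170 left.
SKU-159/first (12): +80 ; 90 left.
SKU-134/first (10): +60 ; 30 left.
30 remain; put them into SKU-134 second at 9.
Total = 23×30 + 17×60 + 12×80 + 10×60 + 9×30 = 3540.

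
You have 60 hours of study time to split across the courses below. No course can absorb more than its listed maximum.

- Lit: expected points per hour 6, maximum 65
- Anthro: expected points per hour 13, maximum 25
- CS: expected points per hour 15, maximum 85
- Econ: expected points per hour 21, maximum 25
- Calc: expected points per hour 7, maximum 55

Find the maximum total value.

1050

Highest expected points per hour first: Econ 21 > CS 15 > Anthro 13 > Calc 7 > Lit 6.
Give Econ 25 to hit its cap of 25 — 35 left.
Only 35 left; CS takes them to reach 35.
Total = 15×35 + 21×25 = 1050.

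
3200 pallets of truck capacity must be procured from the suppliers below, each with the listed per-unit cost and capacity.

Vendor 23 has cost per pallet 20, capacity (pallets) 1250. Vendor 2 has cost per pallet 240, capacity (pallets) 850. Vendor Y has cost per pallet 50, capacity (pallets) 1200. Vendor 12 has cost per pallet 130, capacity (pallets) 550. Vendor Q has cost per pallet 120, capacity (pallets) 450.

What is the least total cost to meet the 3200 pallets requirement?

178000

Fill from the cheapest supplier first.
Vendor 23 (20): use full 1250 — 1950 pallets to go.
Vendor Y (50): use full 1200 — 750 pallets to go.
Take 450 from Vendor Q at 120 — need 300 more.
Vendor 12 (130): take the remaining 300 — done.
Vendor 2: unused.
Cost = 1250×20 + 1200×50 + 450×120 + 300×130 = 178000.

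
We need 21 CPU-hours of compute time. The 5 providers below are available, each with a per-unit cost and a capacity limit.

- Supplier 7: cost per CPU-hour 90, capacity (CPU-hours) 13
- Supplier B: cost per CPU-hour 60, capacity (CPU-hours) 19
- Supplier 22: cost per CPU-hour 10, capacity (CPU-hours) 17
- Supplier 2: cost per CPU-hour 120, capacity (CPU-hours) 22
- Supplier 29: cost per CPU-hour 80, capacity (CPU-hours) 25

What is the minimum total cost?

Fill from the cheapest provider first.
Supplier 22 (10): use full 17 ; 4 CPU-hours to go.
Supplier B (60): take the remaining 4 ; done.
Supplier 29, Supplier 7, Supplier 2: unused.
Cost = 17×10 + 4×60 = 410.

410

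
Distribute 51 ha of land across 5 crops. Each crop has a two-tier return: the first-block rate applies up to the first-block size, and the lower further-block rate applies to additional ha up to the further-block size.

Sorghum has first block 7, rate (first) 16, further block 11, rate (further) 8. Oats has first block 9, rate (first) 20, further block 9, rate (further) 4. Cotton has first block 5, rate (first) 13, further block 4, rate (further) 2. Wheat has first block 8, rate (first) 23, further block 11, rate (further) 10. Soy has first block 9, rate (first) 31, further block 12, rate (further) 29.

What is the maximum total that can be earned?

Treat each block as its own option and order by rate: Soy/tier1 31 > Soy/tier2 29 > Wheat/tier1 23 > Oats/tier1 20 > Sorghum/tier1 16 > Cotton/tier1 13 > Wheat/tier2 10 > Sorghum/tier2 8 > Oats/tier2 4 > Cotton/tier2 2.
Fill Soy tier1 block (9 at 31) ; 42 left.
Soy tier2 at 29: fill all 12 ; 30 left.
Fill Wheat tier1 block (8 at 23) ; 22 left.
Oats tier1 at 20: fill all 9 ; 13 left.
Sorghum tier1 at 16: fill all 7 ; 6 left.
Cotton/tier1 (13): +5 ; 1 left.
Wheat tier2 at 10: only 1 left, fill 1.
Total = 31×9 + 29×12 + 23×8 + 20×9 + 16×7 + 13×5 + 10×1 = 1178.

1178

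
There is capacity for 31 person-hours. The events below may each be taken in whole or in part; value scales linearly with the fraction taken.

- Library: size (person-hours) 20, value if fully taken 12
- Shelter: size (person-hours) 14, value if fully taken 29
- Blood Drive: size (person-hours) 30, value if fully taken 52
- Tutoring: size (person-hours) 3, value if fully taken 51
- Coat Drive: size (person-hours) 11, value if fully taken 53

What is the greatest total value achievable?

138.2

Rank by value-to-size ratio: Tutoring 51/3≈17, Coat Drive 53/11≈4.82, Shelter 29/14≈2.07, Blood Drive 52/30≈1.73, Library 12/20≈0.6.
Take all of Tutoring (3 person-hours, value 51) → 28 person-hours left.
All 11 person-hours of Coat Drive fit (value 53) → 17 remain.
All 14 person-hours of Shelter fit (value 29) → 3 remain.
3 person-hours left: a 3/30 share of Blood Drive gives 52×3/30 = 5.2.
Total value = 138.2.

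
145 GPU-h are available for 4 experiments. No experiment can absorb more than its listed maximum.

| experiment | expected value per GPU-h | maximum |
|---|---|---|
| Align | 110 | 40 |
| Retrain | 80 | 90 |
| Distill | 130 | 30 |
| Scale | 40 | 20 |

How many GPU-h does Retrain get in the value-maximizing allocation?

Rank by expected value per GPU-h: Distill 130 > Align 110 > Retrain 80 > Scale 40.
Give Distill 30 to hit its cap of 30 ; 115 left.
Give Align 40 to hit its cap of 40 ; 75 left.
Only 75 left; Retrain takes them to reach 75.

75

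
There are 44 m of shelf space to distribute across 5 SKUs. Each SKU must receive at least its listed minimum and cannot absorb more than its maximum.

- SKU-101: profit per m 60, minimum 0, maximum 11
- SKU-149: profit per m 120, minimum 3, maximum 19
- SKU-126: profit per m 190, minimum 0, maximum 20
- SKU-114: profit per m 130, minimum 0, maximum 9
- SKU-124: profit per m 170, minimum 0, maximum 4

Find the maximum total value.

Meeting every minimum uses 0+3+0+0+0 = 3 m, leaving 41.
Order the SKUs by profit per m: SKU-126 190 > SKU-124 170 > SKU-114 130 > SKU-149 120 > SKU-101 60.
Give SKU-126 20 more to hit its cap of 20 → 21 left.
Give SKU-124 4 more to hit its cap of 4 → 17 left.
Give SKU-114 9 more to hit its cap of 9 → 8 left.
SKU-149: +8 (room for 16) → 11. Pool exhausted.
Total = 120×11 + 190×20 + 130×9 + 170×4 = 6970.

6970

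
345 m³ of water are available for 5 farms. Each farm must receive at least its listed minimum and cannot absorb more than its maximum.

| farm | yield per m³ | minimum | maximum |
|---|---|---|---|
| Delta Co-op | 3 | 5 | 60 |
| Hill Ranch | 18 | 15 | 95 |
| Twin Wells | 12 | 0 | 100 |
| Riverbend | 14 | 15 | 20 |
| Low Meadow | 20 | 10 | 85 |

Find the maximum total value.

Meeting every minimum uses 5+15+0+15+10 = 45 m³, leaving 300.
Order the farms by yield per m³: Low Meadow 20 > Hill Ranch 18 > Riverbend 14 > Twin Wells 12 > Delta Co-op 3.
Give Low Meadow 75 more to hit its cap of 85 → 225 left.
Give Hill Ranch 80 more to hit its cap of 95 → 145 left.
Give Riverbend 5 more to hit its cap of 20 → 140 left.
Twin Wells: +100 to 100 (cap) → 40 left.
Delta Co-op: +40 (room for 55) → 45. Pool exhausted.
Total = 3×45 + 18×95 + 12×100 + 14×20 + 20×85 = 5025.

5025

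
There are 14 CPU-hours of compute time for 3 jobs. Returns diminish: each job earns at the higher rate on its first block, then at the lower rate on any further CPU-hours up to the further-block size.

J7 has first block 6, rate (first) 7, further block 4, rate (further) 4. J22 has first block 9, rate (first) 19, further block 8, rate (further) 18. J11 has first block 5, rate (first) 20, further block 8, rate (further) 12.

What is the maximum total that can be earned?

271

Order all 6 blocks by rate: J11/T1 20 > J22/T1 19 > J22/T2 18 > J11/T2 12 > J7/T1 7 > J7/T2 4.
Fill J11 T1 block (5 at 20) → 9 left.
Fill J22 T1 block (9 at 19) → 0 left.
Total = 20×5 + 19×9 = 271.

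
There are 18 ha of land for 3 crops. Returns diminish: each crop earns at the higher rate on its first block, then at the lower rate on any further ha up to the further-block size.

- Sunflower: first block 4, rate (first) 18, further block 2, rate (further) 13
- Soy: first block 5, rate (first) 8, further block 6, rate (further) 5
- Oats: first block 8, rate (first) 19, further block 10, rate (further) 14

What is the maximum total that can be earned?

308

Order all 6 blocks by rate: Oats/T1 19 > Sunflower/T1 18 > Oats/T2 14 > Sunflower/T2 13 > Soy/T1 8 > Soy/T2 5.
Oats T1 at 19: fill all 8 → 10 left.
Sunflower/T1 (18): +4 → 6 left.
Oats/T2: +6 of 10 at 14; pool empty.
Total = 19×8 + 18×4 + 14×6 = 308.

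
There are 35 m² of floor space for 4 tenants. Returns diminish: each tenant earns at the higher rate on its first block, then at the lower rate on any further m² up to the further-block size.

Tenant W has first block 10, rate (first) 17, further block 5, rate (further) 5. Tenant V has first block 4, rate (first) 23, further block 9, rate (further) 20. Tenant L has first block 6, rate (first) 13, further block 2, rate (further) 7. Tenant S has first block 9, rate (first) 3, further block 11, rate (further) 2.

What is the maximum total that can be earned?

Order all 8 blocks by rate: Tenant V/first 23 > Tenant V/second 20 > Tenant W/first 17 > Tenant L/first 13 > Tenant L/second 7 > Tenant W/second 5 > Tenant S/first 3 > Tenant S/second 2.
Fill Tenant V first block (4 at 23) — 31 left.
Tenant V/second (20): +9 — 22 left.
Tenant W/first (17): +10 — 12 left.
Fill Tenant L first block (6 at 13) — 6 left.
Fill Tenant L second block (2 at 7) — 4 left.
4 remain; put them into Tenant W second at 5.
Total = 23×4 + 20×9 + 17×10 + 13×6 + 7×2 + 5×4 = 554.

554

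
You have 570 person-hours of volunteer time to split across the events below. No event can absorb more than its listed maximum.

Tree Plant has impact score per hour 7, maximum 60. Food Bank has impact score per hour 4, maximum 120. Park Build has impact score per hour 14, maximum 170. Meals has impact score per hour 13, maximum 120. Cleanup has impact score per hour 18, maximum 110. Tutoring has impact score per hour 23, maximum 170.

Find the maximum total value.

Rank by impact score per hour: Tutoring 23 > Cleanup 18 > Park Build 14 > Meals 13 > Tree Plant 7 > Food Bank 4.
Give Tutoring 170 to hit its cap of 170 — 400 left.
Cleanup takes 110 to reach its cap of 110 — 290 left.
Give Park Build 170 to hit its cap of 170 — 120 left.
Give Meals 120 to hit its cap of 120 — 0 left.
Total = 14×170 + 13×120 + 18×110 + 23×170 = 9830.

9830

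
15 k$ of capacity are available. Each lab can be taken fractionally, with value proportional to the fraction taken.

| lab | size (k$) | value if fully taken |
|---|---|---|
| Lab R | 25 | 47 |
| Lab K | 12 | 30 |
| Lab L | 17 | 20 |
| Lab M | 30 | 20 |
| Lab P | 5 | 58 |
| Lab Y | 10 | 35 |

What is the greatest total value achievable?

Best value per unit of size first: Lab P 58/5≈11.6, Lab Y 35/10≈3.5, Lab K 30/12≈2.5, Lab R 47/25≈1.88, Lab L 20/17≈1.18, Lab M 20/30≈0.667.
Take all of Lab P (5 k$, value 58) ; 10 k$ left.
Take all of Lab Y (10 k$, value 35) ; 0 k$ left.
Total value = 93.

93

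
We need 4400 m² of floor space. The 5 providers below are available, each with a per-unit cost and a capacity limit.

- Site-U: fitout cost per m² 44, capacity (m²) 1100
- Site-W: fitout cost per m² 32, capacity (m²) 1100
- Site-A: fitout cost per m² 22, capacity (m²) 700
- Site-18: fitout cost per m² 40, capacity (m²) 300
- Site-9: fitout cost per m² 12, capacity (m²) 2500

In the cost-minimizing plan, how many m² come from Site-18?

Cheapest first:
Site-9 (12): use full 2500 — 1900 m² to go.
Site-A at 22: take all 700 m² — 1200 still needed.
Site-W at 32: take all 1100 m² — 100 still needed.
Site-18 (40): take the remaining 100 — done.
Site-U: unused.

100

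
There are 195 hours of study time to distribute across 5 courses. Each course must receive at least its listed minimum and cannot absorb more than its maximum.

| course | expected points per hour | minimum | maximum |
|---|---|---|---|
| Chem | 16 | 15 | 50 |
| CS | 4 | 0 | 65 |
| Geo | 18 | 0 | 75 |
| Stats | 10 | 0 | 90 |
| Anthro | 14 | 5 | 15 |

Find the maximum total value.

2910

Meeting every minimum uses 15+0+0+0+5 = 20 hours, leaving 175.
Highest expected points per hour first: Geo 18 > Chem 16 > Anthro 14 > Stats 10 > CS 4.
Geo: +75 to 75 (cap) → 100 left.
Chem: +35 to 50 (cap) → 65 left.
Anthro: +10 to 15 (cap) → 55 left.
Only 55 left; Stats takes them to reach 55.
Total = 16×50 + 18×75 + 10×55 + 14×15 = 2910.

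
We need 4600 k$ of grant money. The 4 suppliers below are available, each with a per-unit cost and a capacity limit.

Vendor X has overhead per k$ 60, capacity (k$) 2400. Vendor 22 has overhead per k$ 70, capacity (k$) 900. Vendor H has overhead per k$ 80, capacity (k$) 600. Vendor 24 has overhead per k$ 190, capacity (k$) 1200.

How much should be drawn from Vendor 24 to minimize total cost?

Cheapest first:
Vendor X (60): use full 2400 → 2200 k$ to go.
Vendor 22 (70): use full 900 → 1300 k$ to go.
Vendor H (80): use full 600 → 700 k$ to go.
Vendor 24 at 190: take 700 of its 1200 → requirement met.

700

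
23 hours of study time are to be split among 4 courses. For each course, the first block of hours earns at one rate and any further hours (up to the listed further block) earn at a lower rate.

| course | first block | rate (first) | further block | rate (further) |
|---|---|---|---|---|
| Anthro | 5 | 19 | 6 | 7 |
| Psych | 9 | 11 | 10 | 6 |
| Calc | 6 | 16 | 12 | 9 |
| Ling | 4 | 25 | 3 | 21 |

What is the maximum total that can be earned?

Treat each block as its own option and order by rate: Ling/first 25 > Ling/second 21 > Anthro/first 19 > Calc/first 16 > Psych/first 11 > Calc/second 9 > Anthro/second 7 > Psych/second 6.
Ling/first (25): +4 — 19 left.
Ling second at 21: fill all 3 — 16 left.
Fill Anthro first block (5 at 19) — 11 left.
Fill Calc first block (6 at 16) — 5 left.
Psych/first: +5 of 9 at 11; pool empty.
Total = 25×4 + 21×3 + 19×5 + 16×6 + 11×5 = 409.

409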